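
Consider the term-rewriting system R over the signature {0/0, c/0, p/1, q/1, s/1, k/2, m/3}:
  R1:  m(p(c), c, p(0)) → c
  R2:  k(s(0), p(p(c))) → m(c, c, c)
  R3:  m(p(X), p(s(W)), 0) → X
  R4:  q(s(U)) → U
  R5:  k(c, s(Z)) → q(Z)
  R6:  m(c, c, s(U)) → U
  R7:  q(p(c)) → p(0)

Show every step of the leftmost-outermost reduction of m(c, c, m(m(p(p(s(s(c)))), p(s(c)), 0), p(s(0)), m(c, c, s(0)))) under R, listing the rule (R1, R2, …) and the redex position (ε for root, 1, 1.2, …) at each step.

s(c)

1. m(c, c, m(m(p(p(s(s(c)))), p(s(c)), 0), p(s(0)), m(c, c, s(0))))  →  m(c, c, m(p(s(s(c))), p(s(0)), m(c, c, s(0))))   [R3 at 3.1]
2. m(c, c, m(p(s(s(c))), p(s(0)), m(c, c, s(0))))  →  m(c, c, m(p(s(s(c))), p(s(0)), 0))   [R6 at 3.3]
3. m(c, c, m(p(s(s(c))), p(s(0)), 0))  →  m(c, c, s(s(c)))   [R3 at 3]
4. m(c, c, s(s(c)))  →  s(c)   [R6 at ε]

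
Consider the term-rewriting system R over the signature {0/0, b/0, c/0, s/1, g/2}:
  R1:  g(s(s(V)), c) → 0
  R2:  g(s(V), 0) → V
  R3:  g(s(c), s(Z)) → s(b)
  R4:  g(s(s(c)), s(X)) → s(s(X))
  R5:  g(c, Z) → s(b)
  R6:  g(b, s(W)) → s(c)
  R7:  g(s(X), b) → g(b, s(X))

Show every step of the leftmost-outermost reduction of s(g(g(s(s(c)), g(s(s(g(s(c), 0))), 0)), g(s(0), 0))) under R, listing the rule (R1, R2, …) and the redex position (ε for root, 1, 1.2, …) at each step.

1. s(g(g(s(s(c)), g(s(s(g(s(c), 0))), 0)), g(s(0), 0)))  →  s(g(g(s(s(c)), s(g(s(c), 0))), g(s(0), 0)))   [R2 at 1.1.2]
2. s(g(g(s(s(c)), s(g(s(c), 0))), g(s(0), 0)))  →  s(g(s(s(g(s(c), 0))), g(s(0), 0)))   [R4 at 1.1]
3. s(g(s(s(g(s(c), 0))), g(s(0), 0)))  →  s(g(s(s(c)), g(s(0), 0)))   [R2 at 1.1.1.1]
4. s(g(s(s(c)), g(s(0), 0)))  →  s(g(s(s(c)), 0))   [R2 at 1.2]
5. s(g(s(s(c)), 0))  →  s(s(c))   [R2 at 1]

s(s(c))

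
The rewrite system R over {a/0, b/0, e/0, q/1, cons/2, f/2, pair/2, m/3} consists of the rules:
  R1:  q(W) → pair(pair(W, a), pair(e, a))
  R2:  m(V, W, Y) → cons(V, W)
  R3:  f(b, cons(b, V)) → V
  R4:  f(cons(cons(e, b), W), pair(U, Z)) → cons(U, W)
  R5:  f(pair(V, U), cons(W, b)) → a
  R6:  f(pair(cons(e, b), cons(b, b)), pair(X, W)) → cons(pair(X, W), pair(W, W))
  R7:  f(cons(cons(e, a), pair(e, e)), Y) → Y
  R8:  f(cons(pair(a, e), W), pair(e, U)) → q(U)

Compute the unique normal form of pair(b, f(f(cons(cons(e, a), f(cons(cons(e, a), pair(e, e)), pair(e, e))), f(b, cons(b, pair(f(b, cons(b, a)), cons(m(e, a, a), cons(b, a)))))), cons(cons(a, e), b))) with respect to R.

1. pair(b, f(f(cons(cons(e, a), f(cons(cons(e, a), pair(e, e)), pair(e, e))), f(b, cons(b, pair(f(b, cons(b, a)), cons(m(e, a, a), cons(b, a)))))), cons(cons(a, e), b)))  →  pair(b, f(f(cons(cons(e, a), pair(e, e)), f(b, cons(b, pair(f(b, cons(b, a)), cons(m(e, a, a), cons(b, a)))))), cons(cons(a, e), b)))   [R7 at 2.1.1.2]
2. pair(b, f(f(cons(cons(e, a), pair(e, e)), f(b, cons(b, pair(f(b, cons(b, a)), cons(m(e, a, a), cons(b, a)))))), cons(cons(a, e), b)))  →  pair(b, f(f(b, cons(b, pair(f(b, cons(b, a)), cons(m(e, a, a), cons(b, a))))), cons(cons(a, e), b)))   [R7 at 2.1]
3. pair(b, f(f(b, cons(b, pair(f(b, cons(b, a)), cons(m(e, a, a), cons(b, a))))), cons(cons(a, e), b)))  →  pair(b, f(pair(f(b, cons(b, a)), cons(m(e, a, a), cons(b, a))), cons(cons(a, e), b)))   [R3 at 2.1]
4. pair(b, f(pair(f(b, cons(b, a)), cons(m(e, a, a), cons(b, a))), cons(cons(a, e), b)))  →  pair(b, a)   [R5 at 2]

pair(b, a)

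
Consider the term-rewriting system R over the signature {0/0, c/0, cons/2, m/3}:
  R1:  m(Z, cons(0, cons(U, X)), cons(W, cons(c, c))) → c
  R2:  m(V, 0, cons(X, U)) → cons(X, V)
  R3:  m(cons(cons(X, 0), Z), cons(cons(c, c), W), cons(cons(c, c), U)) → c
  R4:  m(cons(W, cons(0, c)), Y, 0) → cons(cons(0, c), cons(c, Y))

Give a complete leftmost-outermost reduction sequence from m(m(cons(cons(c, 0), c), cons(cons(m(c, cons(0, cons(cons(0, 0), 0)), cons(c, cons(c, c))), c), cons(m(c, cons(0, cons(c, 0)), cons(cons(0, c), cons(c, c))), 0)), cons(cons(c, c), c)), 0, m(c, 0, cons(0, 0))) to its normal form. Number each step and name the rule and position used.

cons(0, c)

1. m(m(cons(cons(c, 0), c), cons(cons(m(c, cons(0, cons(cons(0, 0), 0)), cons(c, cons(c, c))), c), cons(m(c, cons(0, cons(c, 0)), cons(cons(0, c), cons(c, c))), 0)), cons(cons(c, c), c)), 0, m(c, 0, cons(0, 0)))  →  m(m(cons(cons(c, 0), c), cons(cons(c, c), cons(m(c, cons(0, cons(c, 0)), cons(cons(0, c), cons(c, c))), 0)), cons(cons(c, c), c)), 0, m(c, 0, cons(0, 0)))   [R1 at 1.2.1.1]
2. m(m(cons(cons(c, 0), c), cons(cons(c, c), cons(m(c, cons(0, cons(c, 0)), cons(cons(0, c), cons(c, c))), 0)), cons(cons(c, c), c)), 0, m(c, 0, cons(0, 0)))  →  m(c, 0, m(c, 0, cons(0, 0)))   [R3 at 1]
3. m(c, 0, m(c, 0, cons(0, 0)))  →  m(c, 0, cons(0, c))   [R2 at 3]
4. m(c, 0, cons(0, c))  →  cons(0, c)   [R2 at ε]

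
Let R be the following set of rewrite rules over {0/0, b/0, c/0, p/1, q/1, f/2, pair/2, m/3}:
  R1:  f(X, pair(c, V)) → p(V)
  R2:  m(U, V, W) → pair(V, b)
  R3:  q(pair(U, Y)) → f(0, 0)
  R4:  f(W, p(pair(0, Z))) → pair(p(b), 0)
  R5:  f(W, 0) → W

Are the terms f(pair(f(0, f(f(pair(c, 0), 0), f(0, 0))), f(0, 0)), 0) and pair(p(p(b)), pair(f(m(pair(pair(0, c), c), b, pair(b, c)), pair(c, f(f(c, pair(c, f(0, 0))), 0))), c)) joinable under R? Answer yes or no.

no — NF(t₁) = pair(p(0), 0), NF(t₂) = pair(p(p(b)), pair(p(p(0)), c))

Reduce t₁ = f(pair(f(0, f(f(pair(c, 0), 0), f(0, 0))), f(0, 0)), 0):
1. f(pair(f(0, f(f(pair(c, 0), 0), f(0, 0))), f(0, 0)), 0)  →  pair(f(0, f(f(pair(c, 0), 0), f(0, 0))), f(0, 0))   [R5 at ε]
2. pair(f(0, f(f(pair(c, 0), 0), f(0, 0))), f(0, 0))  →  pair(f(0, f(pair(c, 0), f(0, 0))), f(0, 0))   [R5 at 1.2.1]
3. pair(f(0, f(pair(c, 0), f(0, 0))), f(0, 0))  →  pair(f(0, f(pair(c, 0), 0)), f(0, 0))   [R5 at 1.2.2]
4. pair(f(0, f(pair(c, 0), 0)), f(0, 0))  →  pair(f(0, pair(c, 0)), f(0, 0))   [R5 at 1.2]
5. pair(f(0, pair(c, 0)), f(0, 0))  →  pair(p(0), f(0, 0))   [R1 at 1]
6. pair(p(0), f(0, 0))  →  pair(p(0), 0)   [R5 at 2]

Reduce t₂ = pair(p(p(b)), pair(f(m(pair(pair(0, c), c), b, pair(b, c)), pair(c, f(f(c, pair(c, f(0, 0))), 0))), c)):
1. pair(p(p(b)), pair(f(m(pair(pair(0, c), c), b, pair(b, c)), pair(c, f(f(c, pair(c, f(0, 0))), 0))), c))  →  pair(p(p(b)), pair(p(f(f(c, pair(c, f(0, 0))), 0)), c))   [R1 at 2.1]
2. pair(p(p(b)), pair(p(f(f(c, pair(c, f(0, 0))), 0)), c))  →  pair(p(p(b)), pair(p(f(c, pair(c, f(0, 0)))), c))   [R5 at 2.1.1]
3. pair(p(p(b)), pair(p(f(c, pair(c, f(0, 0)))), c))  →  pair(p(p(b)), pair(p(p(f(0, 0))), c))   [R1 at 2.1.1]
4. pair(p(p(b)), pair(p(p(f(0, 0))), c))  →  pair(p(p(b)), pair(p(p(0)), c))   [R5 at 2.1.1.1]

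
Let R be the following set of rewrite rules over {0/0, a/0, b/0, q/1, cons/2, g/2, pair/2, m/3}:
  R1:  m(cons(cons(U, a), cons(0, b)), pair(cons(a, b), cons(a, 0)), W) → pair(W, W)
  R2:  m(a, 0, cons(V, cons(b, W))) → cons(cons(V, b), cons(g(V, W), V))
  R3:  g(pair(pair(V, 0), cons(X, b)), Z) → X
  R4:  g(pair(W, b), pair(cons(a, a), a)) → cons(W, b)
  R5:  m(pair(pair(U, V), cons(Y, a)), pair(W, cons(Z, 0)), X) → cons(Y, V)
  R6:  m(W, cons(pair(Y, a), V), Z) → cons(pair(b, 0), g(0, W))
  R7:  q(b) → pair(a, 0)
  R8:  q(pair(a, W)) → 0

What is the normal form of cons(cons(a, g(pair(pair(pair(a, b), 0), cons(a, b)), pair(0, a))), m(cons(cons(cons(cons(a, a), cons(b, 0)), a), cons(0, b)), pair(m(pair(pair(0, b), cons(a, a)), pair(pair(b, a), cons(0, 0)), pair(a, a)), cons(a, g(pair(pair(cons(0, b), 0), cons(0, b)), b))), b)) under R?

cons(cons(a, a), pair(b, b))

1. cons(cons(a, g(pair(pair(pair(a, b), 0), cons(a, b)), pair(0, a))), m(cons(cons(cons(cons(a, a), cons(b, 0)), a), cons(0, b)), pair(m(pair(pair(0, b), cons(a, a)), pair(pair(b, a), cons(0, 0)), pair(a, a)), cons(a, g(pair(pair(cons(0, b), 0), cons(0, b)), b))), b))  →  cons(cons(a, a), m(cons(cons(cons(cons(a, a), cons(b, 0)), a), cons(0, b)), pair(m(pair(pair(0, b), cons(a, a)), pair(pair(b, a), cons(0, 0)), pair(a, a)), cons(a, g(pair(pair(cons(0, b), 0), cons(0, b)), b))), b))   [R3 at 1.2]
2. cons(cons(a, a), m(cons(cons(cons(cons(a, a), cons(b, 0)), a), cons(0, b)), pair(m(pair(pair(0, b), cons(a, a)), pair(pair(b, a), cons(0, 0)), pair(a, a)), cons(a, g(pair(pair(cons(0, b), 0), cons(0, b)), b))), b))  →  cons(cons(a, a), m(cons(cons(cons(cons(a, a), cons(b, 0)), a), cons(0, b)), pair(cons(a, b), cons(a, g(pair(pair(cons(0, b), 0), cons(0, b)), b))), b))   [R5 at 2.2.1]
3. cons(cons(a, a), m(cons(cons(cons(cons(a, a), cons(b, 0)), a), cons(0, b)), pair(cons(a, b), cons(a, g(pair(pair(cons(0, b), 0), cons(0, b)), b))), b))  →  cons(cons(a, a), m(cons(cons(cons(cons(a, a), cons(b, 0)), a), cons(0, b)), pair(cons(a, b), cons(a, 0)), b))   [R3 at 2.2.2.2]
4. cons(cons(a, a), m(cons(cons(cons(cons(a, a), cons(b, 0)), a), cons(0, b)), pair(cons(a, b), cons(a, 0)), b))  →  cons(cons(a, a), pair(b, b))   [R1 at 2]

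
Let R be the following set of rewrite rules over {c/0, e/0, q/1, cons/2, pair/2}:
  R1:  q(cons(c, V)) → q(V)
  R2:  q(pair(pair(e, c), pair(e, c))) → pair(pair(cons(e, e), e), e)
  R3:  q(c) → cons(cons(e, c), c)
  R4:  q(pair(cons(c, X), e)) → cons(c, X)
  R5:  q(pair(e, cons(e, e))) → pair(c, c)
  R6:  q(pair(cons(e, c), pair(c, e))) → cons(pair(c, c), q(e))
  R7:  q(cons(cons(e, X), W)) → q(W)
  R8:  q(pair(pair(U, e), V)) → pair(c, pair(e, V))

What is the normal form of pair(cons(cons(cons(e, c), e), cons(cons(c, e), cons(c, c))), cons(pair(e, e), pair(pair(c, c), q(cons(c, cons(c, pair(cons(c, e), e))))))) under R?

pair(cons(cons(cons(e, c), e), cons(cons(c, e), cons(c, c))), cons(pair(e, e), pair(pair(c, c), cons(c, e))))

1. pair(cons(cons(cons(e, c), e), cons(cons(c, e), cons(c, c))), cons(pair(e, e), pair(pair(c, c), q(cons(c, cons(c, pair(cons(c, e), e)))))))  →  pair(cons(cons(cons(e, c), e), cons(cons(c, e), cons(c, c))), cons(pair(e, e), pair(pair(c, c), q(cons(c, pair(cons(c, e), e))))))   [R1 at 2.2.2]
2. pair(cons(cons(cons(e, c), e), cons(cons(c, e), cons(c, c))), cons(pair(e, e), pair(pair(c, c), q(cons(c, pair(cons(c, e), e))))))  →  pair(cons(cons(cons(e, c), e), cons(cons(c, e), cons(c, c))), cons(pair(e, e), pair(pair(c, c), q(pair(cons(c, e), e)))))   [R1 at 2.2.2]
3. pair(cons(cons(cons(e, c), e), cons(cons(c, e), cons(c, c))), cons(pair(e, e), pair(pair(c, c), q(pair(cons(c, e), e)))))  →  pair(cons(cons(cons(e, c), e), cons(cons(c, e), cons(c, c))), cons(pair(e, e), pair(pair(c, c), cons(c, e))))   [R4 at 2.2.2]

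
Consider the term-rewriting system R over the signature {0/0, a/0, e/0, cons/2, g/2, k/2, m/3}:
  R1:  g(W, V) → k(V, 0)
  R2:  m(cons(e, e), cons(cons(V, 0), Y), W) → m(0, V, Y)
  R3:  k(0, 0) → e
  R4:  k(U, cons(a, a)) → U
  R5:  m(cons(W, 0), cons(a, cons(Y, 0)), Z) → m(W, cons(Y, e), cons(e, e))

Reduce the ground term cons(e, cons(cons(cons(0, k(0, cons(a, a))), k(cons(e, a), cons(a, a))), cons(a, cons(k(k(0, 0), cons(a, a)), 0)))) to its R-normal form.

1. cons(e, cons(cons(cons(0, k(0, cons(a, a))), k(cons(e, a), cons(a, a))), cons(a, cons(k(k(0, 0), cons(a, a)), 0))))  →  cons(e, cons(cons(cons(0, 0), k(cons(e, a), cons(a, a))), cons(a, cons(k(k(0, 0), cons(a, a)), 0))))   [R4 at 2.1.1.2]
2. cons(e, cons(cons(cons(0, 0), k(cons(e, a), cons(a, a))), cons(a, cons(k(k(0, 0), cons(a, a)), 0))))  →  cons(e, cons(cons(cons(0, 0), cons(e, a)), cons(a, cons(k(k(0, 0), cons(a, a)), 0))))   [R4 at 2.1.2]
3. cons(e, cons(cons(cons(0, 0), cons(e, a)), cons(a, cons(k(k(0, 0), cons(a, a)), 0))))  →  cons(e, cons(cons(cons(0, 0), cons(e, a)), cons(a, cons(k(0, 0), 0))))   [R4 at 2.2.2.1]
4. cons(e, cons(cons(cons(0, 0), cons(e, a)), cons(a, cons(k(0, 0), 0))))  →  cons(e, cons(cons(cons(0, 0), cons(e, a)), cons(a, cons(e, 0))))   [R3 at 2.2.2.1]

cons(e, cons(cons(cons(0, 0), cons(e, a)), cons(a, cons(e, 0))))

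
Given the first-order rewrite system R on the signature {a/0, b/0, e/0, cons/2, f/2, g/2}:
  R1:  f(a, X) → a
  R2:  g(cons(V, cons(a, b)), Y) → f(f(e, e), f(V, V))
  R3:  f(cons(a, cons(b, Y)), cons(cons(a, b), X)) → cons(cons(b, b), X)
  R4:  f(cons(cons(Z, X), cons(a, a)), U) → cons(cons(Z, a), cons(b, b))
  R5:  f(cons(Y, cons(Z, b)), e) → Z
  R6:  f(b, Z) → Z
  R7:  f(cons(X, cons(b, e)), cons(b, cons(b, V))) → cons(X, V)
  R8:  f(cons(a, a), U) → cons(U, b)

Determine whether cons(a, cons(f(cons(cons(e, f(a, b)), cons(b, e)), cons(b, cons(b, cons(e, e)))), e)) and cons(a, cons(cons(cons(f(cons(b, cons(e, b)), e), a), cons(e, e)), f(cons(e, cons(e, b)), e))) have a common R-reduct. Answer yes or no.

Reduce t₁ = cons(a, cons(f(cons(cons(e, f(a, b)), cons(b, e)), cons(b, cons(b, cons(e, e)))), e)):
1. cons(a, cons(f(cons(cons(e, f(a, b)), cons(b, e)), cons(b, cons(b, cons(e, e)))), e))  →  cons(a, cons(cons(cons(e, f(a, b)), cons(e, e)), e))   [R7 at 2.1]
2. cons(a, cons(cons(cons(e, f(a, b)), cons(e, e)), e))  →  cons(a, cons(cons(cons(e, a), cons(e, e)), e))   [R1 at 2.1.1.2]

Reduce t₂ = cons(a, cons(cons(cons(f(cons(b, cons(e, b)), e), a), cons(e, e)), f(cons(e, cons(e, b)), e))):
1. cons(a, cons(cons(cons(f(cons(b, cons(e, b)), e), a), cons(e, e)), f(cons(e, cons(e, b)), e)))  →  cons(a, cons(cons(cons(e, a), cons(e, e)), f(cons(e, cons(e, b)), e)))   [R5 at 2.1.1.1]
2. cons(a, cons(cons(cons(e, a), cons(e, e)), f(cons(e, cons(e, b)), e)))  →  cons(a, cons(cons(cons(e, a), cons(e, e)), e))   [R5 at 2.2]

yes — NF(t₁) = cons(a, cons(cons(cons(e, a), cons(e, e)), e)), NF(t₂) = cons(a, cons(cons(cons(e, a), cons(e, e)), e))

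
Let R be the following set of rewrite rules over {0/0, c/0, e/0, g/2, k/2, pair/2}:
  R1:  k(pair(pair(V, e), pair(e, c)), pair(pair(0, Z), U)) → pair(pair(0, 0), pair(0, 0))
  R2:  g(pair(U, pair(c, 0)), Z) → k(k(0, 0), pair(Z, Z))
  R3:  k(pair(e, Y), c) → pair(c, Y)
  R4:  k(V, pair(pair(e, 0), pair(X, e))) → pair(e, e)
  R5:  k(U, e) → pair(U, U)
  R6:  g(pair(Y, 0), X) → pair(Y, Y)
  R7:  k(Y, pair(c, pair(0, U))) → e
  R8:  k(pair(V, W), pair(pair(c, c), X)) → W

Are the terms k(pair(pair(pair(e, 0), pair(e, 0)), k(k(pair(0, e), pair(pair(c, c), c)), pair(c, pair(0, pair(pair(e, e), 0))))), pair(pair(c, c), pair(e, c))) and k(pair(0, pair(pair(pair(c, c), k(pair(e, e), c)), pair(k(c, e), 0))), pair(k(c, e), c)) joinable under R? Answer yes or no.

no — NF(t₁) = e, NF(t₂) = pair(pair(pair(c, c), pair(c, e)), pair(pair(c, c), 0))

Reduce t₁ = k(pair(pair(pair(e, 0), pair(e, 0)), k(k(pair(0, e), pair(pair(c, c), c)), pair(c, pair(0, pair(pair(e, e), 0))))), pair(pair(c, c), pair(e, c))):
1. k(pair(pair(pair(e, 0), pair(e, 0)), k(k(pair(0, e), pair(pair(c, c), c)), pair(c, pair(0, pair(pair(e, e), 0))))), pair(pair(c, c), pair(e, c)))  →  k(k(pair(0, e), pair(pair(c, c), c)), pair(c, pair(0, pair(pair(e, e), 0))))   [R8 at ε]
2. k(k(pair(0, e), pair(pair(c, c), c)), pair(c, pair(0, pair(pair(e, e), 0))))  →  e   [R7 at ε]

Reduce t₂ = k(pair(0, pair(pair(pair(c, c), k(pair(e, e), c)), pair(k(c, e), 0))), pair(k(c, e), c)):
1. k(pair(0, pair(pair(pair(c, c), k(pair(e, e), c)), pair(k(c, e), 0))), pair(k(c, e), c))  →  k(pair(0, pair(pair(pair(c, c), pair(c, e)), pair(k(c, e), 0))), pair(k(c, e), c))   [R3 at 1.2.1.2]
2. k(pair(0, pair(pair(pair(c, c), pair(c, e)), pair(k(c, e), 0))), pair(k(c, e), c))  →  k(pair(0, pair(pair(pair(c, c), pair(c, e)), pair(pair(c, c), 0))), pair(k(c, e), c))   [R5 at 1.2.2.1]
3. k(pair(0, pair(pair(pair(c, c), pair(c, e)), pair(pair(c, c), 0))), pair(k(c, e), c))  →  k(pair(0, pair(pair(pair(c, c), pair(c, e)), pair(pair(c, c), 0))), pair(pair(c, c), c))   [R5 at 2.1]
4. k(pair(0, pair(pair(pair(c, c), pair(c, e)), pair(pair(c, c), 0))), pair(pair(c, c), c))  →  pair(pair(pair(c, c), pair(c, e)), pair(pair(c, c), 0))   [R8 at ε]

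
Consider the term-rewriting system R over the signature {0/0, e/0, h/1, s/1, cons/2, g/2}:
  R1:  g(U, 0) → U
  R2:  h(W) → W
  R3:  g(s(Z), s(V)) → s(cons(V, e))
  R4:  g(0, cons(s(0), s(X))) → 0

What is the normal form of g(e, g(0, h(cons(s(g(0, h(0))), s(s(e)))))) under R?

e

1. g(e, g(0, h(cons(s(g(0, h(0))), s(s(e))))))  →  g(e, g(0, cons(s(g(0, h(0))), s(s(e)))))   [R2 at 2.2]
2. g(e, g(0, cons(s(g(0, h(0))), s(s(e)))))  →  g(e, g(0, cons(s(g(0, 0)), s(s(e)))))   [R2 at 2.2.1.1.2]
3. g(e, g(0, cons(s(g(0, 0)), s(s(e)))))  →  g(e, g(0, cons(s(0), s(s(e)))))   [R1 at 2.2.1.1]
4. g(e, g(0, cons(s(0), s(s(e)))))  →  g(e, 0)   [R4 at 2]
5. g(e, 0)  →  e   [R1 at ε]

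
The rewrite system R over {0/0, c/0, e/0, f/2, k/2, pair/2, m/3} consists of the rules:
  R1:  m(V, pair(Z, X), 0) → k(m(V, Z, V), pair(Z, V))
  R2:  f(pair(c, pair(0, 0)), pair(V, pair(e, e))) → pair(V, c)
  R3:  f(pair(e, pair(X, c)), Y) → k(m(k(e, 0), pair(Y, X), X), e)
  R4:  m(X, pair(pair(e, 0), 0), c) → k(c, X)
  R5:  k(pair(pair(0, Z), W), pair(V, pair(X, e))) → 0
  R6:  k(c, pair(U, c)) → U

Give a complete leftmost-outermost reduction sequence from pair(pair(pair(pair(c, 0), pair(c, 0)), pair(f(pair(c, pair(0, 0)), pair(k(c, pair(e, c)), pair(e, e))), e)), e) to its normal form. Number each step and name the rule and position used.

1. pair(pair(pair(pair(c, 0), pair(c, 0)), pair(f(pair(c, pair(0, 0)), pair(k(c, pair(e, c)), pair(e, e))), e)), e)  →  pair(pair(pair(pair(c, 0), pair(c, 0)), pair(pair(k(c, pair(e, c)), c), e)), e)   [R2 at 1.2.1]
2. pair(pair(pair(pair(c, 0), pair(c, 0)), pair(pair(k(c, pair(e, c)), c), e)), e)  →  pair(pair(pair(pair(c, 0), pair(c, 0)), pair(pair(e, c), e)), e)   [R6 at 1.2.1.1]

pair(pair(pair(pair(c, 0), pair(c, 0)), pair(pair(e, c), e)), e)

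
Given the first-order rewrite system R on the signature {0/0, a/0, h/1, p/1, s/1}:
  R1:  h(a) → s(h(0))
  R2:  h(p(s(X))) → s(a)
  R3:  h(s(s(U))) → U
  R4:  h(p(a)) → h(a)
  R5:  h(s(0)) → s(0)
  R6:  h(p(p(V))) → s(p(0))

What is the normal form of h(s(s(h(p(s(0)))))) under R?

1. h(s(s(h(p(s(0))))))  →  h(p(s(0)))   [R3 at ε]
2. h(p(s(0)))  →  s(a)   [R2 at ε]

s(a)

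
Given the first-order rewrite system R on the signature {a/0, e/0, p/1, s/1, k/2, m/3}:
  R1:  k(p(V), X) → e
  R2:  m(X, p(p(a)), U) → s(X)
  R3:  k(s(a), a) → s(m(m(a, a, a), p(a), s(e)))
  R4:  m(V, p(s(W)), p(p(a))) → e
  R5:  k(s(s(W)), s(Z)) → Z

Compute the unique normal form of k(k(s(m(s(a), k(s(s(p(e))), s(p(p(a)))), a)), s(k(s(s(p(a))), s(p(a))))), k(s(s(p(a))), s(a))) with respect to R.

1. k(k(s(m(s(a), k(s(s(p(e))), s(p(p(a)))), a)), s(k(s(s(p(a))), s(p(a))))), k(s(s(p(a))), s(a)))  →  k(k(s(m(s(a), p(p(a)), a)), s(k(s(s(p(a))), s(p(a))))), k(s(s(p(a))), s(a)))   [R5 at 1.1.1.2]
2. k(k(s(m(s(a), p(p(a)), a)), s(k(s(s(p(a))), s(p(a))))), k(s(s(p(a))), s(a)))  →  k(k(s(s(s(a))), s(k(s(s(p(a))), s(p(a))))), k(s(s(p(a))), s(a)))   [R2 at 1.1.1]
3. k(k(s(s(s(a))), s(k(s(s(p(a))), s(p(a))))), k(s(s(p(a))), s(a)))  →  k(k(s(s(p(a))), s(p(a))), k(s(s(p(a))), s(a)))   [R5 at 1]
4. k(k(s(s(p(a))), s(p(a))), k(s(s(p(a))), s(a)))  →  k(p(a), k(s(s(p(a))), s(a)))   [R5 at 1]
5. k(p(a), k(s(s(p(a))), s(a)))  →  e   [R1 at ε]

e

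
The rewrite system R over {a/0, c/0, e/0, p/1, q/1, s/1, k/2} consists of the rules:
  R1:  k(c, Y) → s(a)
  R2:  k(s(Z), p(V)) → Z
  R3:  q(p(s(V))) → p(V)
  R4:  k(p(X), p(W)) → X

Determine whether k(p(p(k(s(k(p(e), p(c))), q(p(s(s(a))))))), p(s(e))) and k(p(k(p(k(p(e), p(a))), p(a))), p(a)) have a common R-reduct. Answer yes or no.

no — NF(t₁) = p(e), NF(t₂) = e

Reduce t₁ = k(p(p(k(s(k(p(e), p(c))), q(p(s(s(a))))))), p(s(e))):
1. k(p(p(k(s(k(p(e), p(c))), q(p(s(s(a))))))), p(s(e)))  →  p(k(s(k(p(e), p(c))), q(p(s(s(a))))))   [R4 at ε]
2. p(k(s(k(p(e), p(c))), q(p(s(s(a))))))  →  p(k(s(e), q(p(s(s(a))))))   [R4 at 1.1.1]
3. p(k(s(e), q(p(s(s(a))))))  →  p(k(s(e), p(s(a))))   [R3 at 1.2]
4. p(k(s(e), p(s(a))))  →  p(e)   [R2 at 1]

Reduce t₂ = k(p(k(p(k(p(e), p(a))), p(a))), p(a)):
1. k(p(k(p(k(p(e), p(a))), p(a))), p(a))  →  k(p(k(p(e), p(a))), p(a))   [R4 at ε]
2. k(p(k(p(e), p(a))), p(a))  →  k(p(e), p(a))   [R4 at ε]
3. k(p(e), p(a))  →  e   [R4 at ε]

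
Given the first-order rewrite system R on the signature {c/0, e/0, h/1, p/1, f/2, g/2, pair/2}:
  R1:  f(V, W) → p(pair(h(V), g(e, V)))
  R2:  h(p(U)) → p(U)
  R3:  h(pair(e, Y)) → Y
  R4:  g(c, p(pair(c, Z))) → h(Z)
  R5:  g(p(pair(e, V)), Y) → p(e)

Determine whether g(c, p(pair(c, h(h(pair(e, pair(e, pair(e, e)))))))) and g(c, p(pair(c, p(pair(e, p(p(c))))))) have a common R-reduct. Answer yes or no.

Reduce t₁ = g(c, p(pair(c, h(h(pair(e, pair(e, pair(e, e)))))))):
1. g(c, p(pair(c, h(h(pair(e, pair(e, pair(e, e))))))))  →  h(h(h(pair(e, pair(e, pair(e, e))))))   [R4 at ε]
2. h(h(h(pair(e, pair(e, pair(e, e))))))  →  h(h(pair(e, pair(e, e))))   [R3 at 1.1]
3. h(h(pair(e, pair(e, e))))  →  h(pair(e, e))   [R3 at 1]
4. h(pair(e, e))  →  e   [R3 at ε]

Reduce t₂ = g(c, p(pair(c, p(pair(e, p(p(c))))))):
1. g(c, p(pair(c, p(pair(e, p(p(c)))))))  →  h(p(pair(e, p(p(c)))))   [R4 at ε]
2. h(p(pair(e, p(p(c)))))  →  p(pair(e, p(p(c))))   [R2 at ε]

no — NF(t₁) = e, NF(t₂) = p(pair(e, p(p(c))))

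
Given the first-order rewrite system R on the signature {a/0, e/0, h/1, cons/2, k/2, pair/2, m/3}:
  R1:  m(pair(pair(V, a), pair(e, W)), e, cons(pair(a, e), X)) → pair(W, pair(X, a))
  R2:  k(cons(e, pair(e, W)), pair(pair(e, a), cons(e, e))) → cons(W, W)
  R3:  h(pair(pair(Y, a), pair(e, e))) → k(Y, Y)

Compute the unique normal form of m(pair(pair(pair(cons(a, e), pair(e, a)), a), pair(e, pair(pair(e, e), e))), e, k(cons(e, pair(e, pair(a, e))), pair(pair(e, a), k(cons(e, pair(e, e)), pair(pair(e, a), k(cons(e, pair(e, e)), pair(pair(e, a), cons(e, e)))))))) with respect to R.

1. m(pair(pair(pair(cons(a, e), pair(e, a)), a), pair(e, pair(pair(e, e), e))), e, k(cons(e, pair(e, pair(a, e))), pair(pair(e, a), k(cons(e, pair(e, e)), pair(pair(e, a), k(cons(e, pair(e, e)), pair(pair(e, a), cons(e, e))))))))  →  m(pair(pair(pair(cons(a, e), pair(e, a)), a), pair(e, pair(pair(e, e), e))), e, k(cons(e, pair(e, pair(a, e))), pair(pair(e, a), k(cons(e, pair(e, e)), pair(pair(e, a), cons(e, e))))))   [R2 at 3.2.2.2.2]
2. m(pair(pair(pair(cons(a, e), pair(e, a)), a), pair(e, pair(pair(e, e), e))), e, k(cons(e, pair(e, pair(a, e))), pair(pair(e, a), k(cons(e, pair(e, e)), pair(pair(e, a), cons(e, e))))))  →  m(pair(pair(pair(cons(a, e), pair(e, a)), a), pair(e, pair(pair(e, e), e))), e, k(cons(e, pair(e, pair(a, e))), pair(pair(e, a), cons(e, e))))   [R2 at 3.2.2]
3. m(pair(pair(pair(cons(a, e), pair(e, a)), a), pair(e, pair(pair(e, e), e))), e, k(cons(e, pair(e, pair(a, e))), pair(pair(e, a), cons(e, e))))  →  m(pair(pair(pair(cons(a, e), pair(e, a)), a), pair(e, pair(pair(e, e), e))), e, cons(pair(a, e), pair(a, e)))   [R2 at 3]
4. m(pair(pair(pair(cons(a, e), pair(e, a)), a), pair(e, pair(pair(e, e), e))), e, cons(pair(a, e), pair(a, e)))  →  pair(pair(pair(e, e), e), pair(pair(a, e), a))   [R1 at ε]

pair(pair(pair(e, e), e), pair(pair(a, e), a))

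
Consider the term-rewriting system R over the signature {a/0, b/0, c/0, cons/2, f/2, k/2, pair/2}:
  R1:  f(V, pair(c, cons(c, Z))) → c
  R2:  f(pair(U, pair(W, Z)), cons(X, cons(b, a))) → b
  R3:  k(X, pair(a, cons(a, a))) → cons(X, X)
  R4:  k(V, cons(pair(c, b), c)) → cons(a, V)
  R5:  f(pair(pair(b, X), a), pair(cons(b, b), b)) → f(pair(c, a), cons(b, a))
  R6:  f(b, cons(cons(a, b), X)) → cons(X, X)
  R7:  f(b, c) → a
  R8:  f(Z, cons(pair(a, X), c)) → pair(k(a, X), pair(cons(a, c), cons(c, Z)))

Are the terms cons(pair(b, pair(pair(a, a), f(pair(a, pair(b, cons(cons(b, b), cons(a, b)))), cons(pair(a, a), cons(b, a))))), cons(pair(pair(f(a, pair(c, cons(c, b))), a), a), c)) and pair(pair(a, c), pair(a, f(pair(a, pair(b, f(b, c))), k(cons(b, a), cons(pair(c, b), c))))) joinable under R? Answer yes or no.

no — NF(t₁) = cons(pair(b, pair(pair(a, a), b)), cons(pair(pair(c, a), a), c)), NF(t₂) = pair(pair(a, c), pair(a, b))

Reduce t₁ = cons(pair(b, pair(pair(a, a), f(pair(a, pair(b, cons(cons(b, b), cons(a, b)))), cons(pair(a, a), cons(b, a))))), cons(pair(pair(f(a, pair(c, cons(c, b))), a), a), c)):
1. cons(pair(b, pair(pair(a, a), f(pair(a, pair(b, cons(cons(b, b), cons(a, b)))), cons(pair(a, a), cons(b, a))))), cons(pair(pair(f(a, pair(c, cons(c, b))), a), a), c))  →  cons(pair(b, pair(pair(a, a), b)), cons(pair(pair(f(a, pair(c, cons(c, b))), a), a), c))   [R2 at 1.2.2]
2. cons(pair(b, pair(pair(a, a), b)), cons(pair(pair(f(a, pair(c, cons(c, b))), a), a), c))  →  cons(pair(b, pair(pair(a, a), b)), cons(pair(pair(c, a), a), c))   [R1 at 2.1.1.1]

Reduce t₂ = pair(pair(a, c), pair(a, f(pair(a, pair(b, f(b, c))), k(cons(b, a), cons(pair(c, b), c))))):
1. pair(pair(a, c), pair(a, f(pair(a, pair(b, f(b, c))), k(cons(b, a), cons(pair(c, b), c)))))  →  pair(pair(a, c), pair(a, f(pair(a, pair(b, a)), k(cons(b, a), cons(pair(c, b), c)))))   [R7 at 2.2.1.2.2]
2. pair(pair(a, c), pair(a, f(pair(a, pair(b, a)), k(cons(b, a), cons(pair(c, b), c)))))  →  pair(pair(a, c), pair(a, f(pair(a, pair(b, a)), cons(a, cons(b, a)))))   [R4 at 2.2.2]
3. pair(pair(a, c), pair(a, f(pair(a, pair(b, a)), cons(a, cons(b, a)))))  →  pair(pair(a, c), pair(a, b))   [R2 at 2.2]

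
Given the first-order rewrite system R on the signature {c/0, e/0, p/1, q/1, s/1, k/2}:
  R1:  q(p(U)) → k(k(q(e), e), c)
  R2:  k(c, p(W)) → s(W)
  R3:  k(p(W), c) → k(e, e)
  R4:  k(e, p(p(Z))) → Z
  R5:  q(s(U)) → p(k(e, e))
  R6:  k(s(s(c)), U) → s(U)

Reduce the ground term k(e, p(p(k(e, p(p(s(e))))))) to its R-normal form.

s(e)

1. k(e, p(p(k(e, p(p(s(e)))))))  →  k(e, p(p(s(e))))   [R4 at ε]
2. k(e, p(p(s(e))))  →  s(e)   [R4 at ε]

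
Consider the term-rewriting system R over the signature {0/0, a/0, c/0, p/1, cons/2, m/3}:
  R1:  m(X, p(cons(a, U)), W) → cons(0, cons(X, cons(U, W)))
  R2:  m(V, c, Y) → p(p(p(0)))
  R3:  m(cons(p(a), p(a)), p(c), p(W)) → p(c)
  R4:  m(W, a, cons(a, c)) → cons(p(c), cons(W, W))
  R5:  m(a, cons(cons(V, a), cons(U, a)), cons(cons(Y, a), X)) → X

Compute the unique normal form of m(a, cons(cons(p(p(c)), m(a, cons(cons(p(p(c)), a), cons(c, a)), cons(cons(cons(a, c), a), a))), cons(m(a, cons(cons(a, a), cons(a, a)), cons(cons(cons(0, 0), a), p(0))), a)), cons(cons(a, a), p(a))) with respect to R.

p(a)

1. m(a, cons(cons(p(p(c)), m(a, cons(cons(p(p(c)), a), cons(c, a)), cons(cons(cons(a, c), a), a))), cons(m(a, cons(cons(a, a), cons(a, a)), cons(cons(cons(0, 0), a), p(0))), a)), cons(cons(a, a), p(a)))  →  m(a, cons(cons(p(p(c)), a), cons(m(a, cons(cons(a, a), cons(a, a)), cons(cons(cons(0, 0), a), p(0))), a)), cons(cons(a, a), p(a)))   [R5 at 2.1.2]
2. m(a, cons(cons(p(p(c)), a), cons(m(a, cons(cons(a, a), cons(a, a)), cons(cons(cons(0, 0), a), p(0))), a)), cons(cons(a, a), p(a)))  →  p(a)   [R5 at ε]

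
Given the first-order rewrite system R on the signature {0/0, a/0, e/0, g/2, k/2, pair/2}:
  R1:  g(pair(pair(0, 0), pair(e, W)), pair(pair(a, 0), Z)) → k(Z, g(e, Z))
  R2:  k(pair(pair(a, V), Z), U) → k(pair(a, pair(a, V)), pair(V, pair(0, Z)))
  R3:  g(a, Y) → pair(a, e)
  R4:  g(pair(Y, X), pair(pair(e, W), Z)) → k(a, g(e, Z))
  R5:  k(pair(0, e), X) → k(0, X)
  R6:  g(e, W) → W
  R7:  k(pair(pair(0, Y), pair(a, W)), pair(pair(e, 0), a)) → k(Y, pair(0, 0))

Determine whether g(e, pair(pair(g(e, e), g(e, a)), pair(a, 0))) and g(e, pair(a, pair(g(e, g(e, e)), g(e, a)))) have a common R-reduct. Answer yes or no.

Reduce t₁ = g(e, pair(pair(g(e, e), g(e, a)), pair(a, 0))):
1. g(e, pair(pair(g(e, e), g(e, a)), pair(a, 0)))  →  pair(pair(g(e, e), g(e, a)), pair(a, 0))   [R6 at ε]
2. pair(pair(g(e, e), g(e, a)), pair(a, 0))  →  pair(pair(e, g(e, a)), pair(a, 0))   [R6 at 1.1]
3. pair(pair(e, g(e, a)), pair(a, 0))  →  pair(pair(e, a), pair(a, 0))   [R6 at 1.2]

Reduce t₂ = g(e, pair(a, pair(g(e, g(e, e)), g(e, a)))):
1. g(e, pair(a, pair(g(e, g(e, e)), g(e, a))))  →  pair(a, pair(g(e, g(e, e)), g(e, a)))   [R6 at ε]
2. pair(a, pair(g(e, g(e, e)), g(e, a)))  →  pair(a, pair(g(e, e), g(e, a)))   [R6 at 2.1]
3. pair(a, pair(g(e, e), g(e, a)))  →  pair(a, pair(e, g(e, a)))   [R6 at 2.1]
4. pair(a, pair(e, g(e, a)))  →  pair(a, pair(e, a))   [R6 at 2.2]

no — NF(t₁) = pair(pair(e, a), pair(a, 0)), NF(t₂) = pair(a, pair(e, a))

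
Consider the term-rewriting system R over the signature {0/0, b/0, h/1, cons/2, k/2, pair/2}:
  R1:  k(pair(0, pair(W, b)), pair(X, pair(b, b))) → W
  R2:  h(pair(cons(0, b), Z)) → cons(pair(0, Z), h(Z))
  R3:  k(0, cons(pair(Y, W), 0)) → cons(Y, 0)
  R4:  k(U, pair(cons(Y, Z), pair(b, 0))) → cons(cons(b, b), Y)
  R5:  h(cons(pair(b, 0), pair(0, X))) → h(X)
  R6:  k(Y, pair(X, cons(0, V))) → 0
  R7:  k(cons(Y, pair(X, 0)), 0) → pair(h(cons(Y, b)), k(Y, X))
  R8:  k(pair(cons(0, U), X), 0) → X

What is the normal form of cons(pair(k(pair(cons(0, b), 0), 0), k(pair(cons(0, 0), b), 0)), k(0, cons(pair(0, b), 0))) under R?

1. cons(pair(k(pair(cons(0, b), 0), 0), k(pair(cons(0, 0), b), 0)), k(0, cons(pair(0, b), 0)))  →  cons(pair(0, k(pair(cons(0, 0), b), 0)), k(0, cons(pair(0, b), 0)))   [R8 at 1.1]
2. cons(pair(0, k(pair(cons(0, 0), b), 0)), k(0, cons(pair(0, b), 0)))  →  cons(pair(0, b), k(0, cons(pair(0, b), 0)))   [R8 at 1.2]
3. cons(pair(0, b), k(0, cons(pair(0, b), 0)))  →  cons(pair(0, b), cons(0, 0))   [R3 at 2]

cons(pair(0, b), cons(0, 0))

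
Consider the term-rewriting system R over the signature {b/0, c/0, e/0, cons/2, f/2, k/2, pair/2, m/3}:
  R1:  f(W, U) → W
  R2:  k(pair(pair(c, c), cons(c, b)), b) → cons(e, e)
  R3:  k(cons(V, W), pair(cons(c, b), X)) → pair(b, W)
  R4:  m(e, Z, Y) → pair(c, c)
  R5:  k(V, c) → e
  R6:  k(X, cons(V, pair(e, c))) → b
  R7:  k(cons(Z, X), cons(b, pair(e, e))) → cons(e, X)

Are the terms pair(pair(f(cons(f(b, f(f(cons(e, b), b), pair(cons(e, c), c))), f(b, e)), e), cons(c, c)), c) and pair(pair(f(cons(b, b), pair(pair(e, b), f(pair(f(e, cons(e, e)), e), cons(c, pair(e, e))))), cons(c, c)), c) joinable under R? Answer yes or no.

Reduce t₁ = pair(pair(f(cons(f(b, f(f(cons(e, b), b), pair(cons(e, c), c))), f(b, e)), e), cons(c, c)), c):
1. pair(pair(f(cons(f(b, f(f(cons(e, b), b), pair(cons(e, c), c))), f(b, e)), e), cons(c, c)), c)  →  pair(pair(cons(f(b, f(f(cons(e, b), b), pair(cons(e, c), c))), f(b, e)), cons(c, c)), c)   [R1 at 1.1]
2. pair(pair(cons(f(b, f(f(cons(e, b), b), pair(cons(e, c), c))), f(b, e)), cons(c, c)), c)  →  pair(pair(cons(b, f(b, e)), cons(c, c)), c)   [R1 at 1.1.1]
3. pair(pair(cons(b, f(b, e)), cons(c, c)), c)  →  pair(pair(cons(b, b), cons(c, c)), c)   [R1 at 1.1.2]

Reduce t₂ = pair(pair(f(cons(b, b), pair(pair(e, b), f(pair(f(e, cons(e, e)), e), cons(c, pair(e, e))))), cons(c, c)), c):
1. pair(pair(f(cons(b, b), pair(pair(e, b), f(pair(f(e, cons(e, e)), e), cons(c, pair(e, e))))), cons(c, c)), c)  →  pair(pair(cons(b, b), cons(c, c)), c)   [R1 at 1.1]

yes — NF(t₁) = pair(pair(cons(b, b), cons(c, c)), c), NF(t₂) = pair(pair(cons(b, b), cons(c, c)), c)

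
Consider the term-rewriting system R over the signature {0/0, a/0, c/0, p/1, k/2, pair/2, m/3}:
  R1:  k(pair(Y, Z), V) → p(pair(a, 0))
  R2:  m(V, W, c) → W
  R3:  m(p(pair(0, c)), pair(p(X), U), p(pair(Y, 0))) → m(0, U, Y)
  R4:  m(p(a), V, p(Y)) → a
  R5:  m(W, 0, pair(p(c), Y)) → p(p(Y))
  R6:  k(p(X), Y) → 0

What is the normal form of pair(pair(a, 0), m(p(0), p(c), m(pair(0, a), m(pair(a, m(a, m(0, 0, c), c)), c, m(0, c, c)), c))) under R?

pair(pair(a, 0), p(c))

1. pair(pair(a, 0), m(p(0), p(c), m(pair(0, a), m(pair(a, m(a, m(0, 0, c), c)), c, m(0, c, c)), c)))  →  pair(pair(a, 0), m(p(0), p(c), m(pair(a, m(a, m(0, 0, c), c)), c, m(0, c, c))))   [R2 at 2.3]
2. pair(pair(a, 0), m(p(0), p(c), m(pair(a, m(a, m(0, 0, c), c)), c, m(0, c, c))))  →  pair(pair(a, 0), m(p(0), p(c), m(pair(a, m(0, 0, c)), c, m(0, c, c))))   [R2 at 2.3.1.2]
3. pair(pair(a, 0), m(p(0), p(c), m(pair(a, m(0, 0, c)), c, m(0, c, c))))  →  pair(pair(a, 0), m(p(0), p(c), m(pair(a, 0), c, m(0, c, c))))   [R2 at 2.3.1.2]
4. pair(pair(a, 0), m(p(0), p(c), m(pair(a, 0), c, m(0, c, c))))  →  pair(pair(a, 0), m(p(0), p(c), m(pair(a, 0), c, c)))   [R2 at 2.3.3]
5. pair(pair(a, 0), m(p(0), p(c), m(pair(a, 0), c, c)))  →  pair(pair(a, 0), m(p(0), p(c), c))   [R2 at 2.3]
6. pair(pair(a, 0), m(p(0), p(c), c))  →  pair(pair(a, 0), p(c))   [R2 at 2]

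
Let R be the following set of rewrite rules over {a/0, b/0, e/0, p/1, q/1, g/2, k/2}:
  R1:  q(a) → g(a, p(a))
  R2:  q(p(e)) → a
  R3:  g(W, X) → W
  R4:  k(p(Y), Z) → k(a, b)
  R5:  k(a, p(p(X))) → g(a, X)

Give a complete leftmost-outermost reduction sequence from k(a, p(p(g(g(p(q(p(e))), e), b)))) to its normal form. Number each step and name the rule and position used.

1. k(a, p(p(g(g(p(q(p(e))), e), b))))  →  g(a, g(g(p(q(p(e))), e), b))   [R5 at ε]
2. g(a, g(g(p(q(p(e))), e), b))  →  a   [R3 at ε]

a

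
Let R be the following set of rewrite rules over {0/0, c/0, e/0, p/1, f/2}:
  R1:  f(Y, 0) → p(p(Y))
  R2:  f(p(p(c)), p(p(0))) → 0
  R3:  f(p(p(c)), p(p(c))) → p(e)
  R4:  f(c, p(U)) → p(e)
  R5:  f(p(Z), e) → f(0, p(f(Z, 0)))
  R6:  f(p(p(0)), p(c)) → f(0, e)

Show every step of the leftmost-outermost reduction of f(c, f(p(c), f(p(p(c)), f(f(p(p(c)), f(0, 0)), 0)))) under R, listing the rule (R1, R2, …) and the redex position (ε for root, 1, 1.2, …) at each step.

1. f(c, f(p(c), f(p(p(c)), f(f(p(p(c)), f(0, 0)), 0))))  →  f(c, f(p(c), f(p(p(c)), p(p(f(p(p(c)), f(0, 0)))))))   [R1 at 2.2.2]
2. f(c, f(p(c), f(p(p(c)), p(p(f(p(p(c)), f(0, 0)))))))  →  f(c, f(p(c), f(p(p(c)), p(p(f(p(p(c)), p(p(0))))))))   [R1 at 2.2.2.1.1.2]
3. f(c, f(p(c), f(p(p(c)), p(p(f(p(p(c)), p(p(0))))))))  →  f(c, f(p(c), f(p(p(c)), p(p(0)))))   [R2 at 2.2.2.1.1]
4. f(c, f(p(c), f(p(p(c)), p(p(0)))))  →  f(c, f(p(c), 0))   [R2 at 2.2]
5. f(c, f(p(c), 0))  →  f(c, p(p(p(c))))   [R1 at 2]
6. f(c, p(p(p(c))))  →  p(e)   [R4 at ε]

p(e)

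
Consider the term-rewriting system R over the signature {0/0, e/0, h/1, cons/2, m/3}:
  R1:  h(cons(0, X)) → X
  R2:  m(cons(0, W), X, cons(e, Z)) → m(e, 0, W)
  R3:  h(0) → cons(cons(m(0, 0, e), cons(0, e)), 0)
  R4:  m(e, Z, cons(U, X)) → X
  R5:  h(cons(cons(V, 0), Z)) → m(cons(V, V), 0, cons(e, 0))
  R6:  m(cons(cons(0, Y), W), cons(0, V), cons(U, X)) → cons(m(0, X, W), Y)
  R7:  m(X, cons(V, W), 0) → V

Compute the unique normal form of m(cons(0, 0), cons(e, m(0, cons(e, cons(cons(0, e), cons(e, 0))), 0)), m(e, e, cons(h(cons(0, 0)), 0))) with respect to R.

1. m(cons(0, 0), cons(e, m(0, cons(e, cons(cons(0, e), cons(e, 0))), 0)), m(e, e, cons(h(cons(0, 0)), 0)))  →  m(cons(0, 0), cons(e, e), m(e, e, cons(h(cons(0, 0)), 0)))   [R7 at 2.2]
2. m(cons(0, 0), cons(e, e), m(e, e, cons(h(cons(0, 0)), 0)))  →  m(cons(0, 0), cons(e, e), 0)   [R4 at 3]
3. m(cons(0, 0), cons(e, e), 0)  →  e   [R7 at ε]

e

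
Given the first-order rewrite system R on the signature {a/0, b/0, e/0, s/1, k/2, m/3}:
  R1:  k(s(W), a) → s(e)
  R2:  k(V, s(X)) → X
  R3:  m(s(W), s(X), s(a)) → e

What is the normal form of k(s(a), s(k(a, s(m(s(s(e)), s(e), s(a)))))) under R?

1. k(s(a), s(k(a, s(m(s(s(e)), s(e), s(a))))))  →  k(a, s(m(s(s(e)), s(e), s(a))))   [R2 at ε]
2. k(a, s(m(s(s(e)), s(e), s(a))))  →  m(s(s(e)), s(e), s(a))   [R2 at ε]
3. m(s(s(e)), s(e), s(a))  →  e   [R3 at ε]

e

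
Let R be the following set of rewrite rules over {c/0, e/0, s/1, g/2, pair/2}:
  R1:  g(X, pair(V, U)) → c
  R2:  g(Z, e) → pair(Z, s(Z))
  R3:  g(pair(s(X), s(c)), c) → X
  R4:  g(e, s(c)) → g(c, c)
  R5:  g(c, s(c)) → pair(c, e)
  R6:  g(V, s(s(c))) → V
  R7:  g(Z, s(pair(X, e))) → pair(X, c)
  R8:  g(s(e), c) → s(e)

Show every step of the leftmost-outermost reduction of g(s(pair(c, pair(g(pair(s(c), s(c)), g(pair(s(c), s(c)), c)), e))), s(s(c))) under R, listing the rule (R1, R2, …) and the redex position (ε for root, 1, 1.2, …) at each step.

s(pair(c, pair(c, e)))

1. g(s(pair(c, pair(g(pair(s(c), s(c)), g(pair(s(c), s(c)), c)), e))), s(s(c)))  →  s(pair(c, pair(g(pair(s(c), s(c)), g(pair(s(c), s(c)), c)), e)))   [R6 at ε]
2. s(pair(c, pair(g(pair(s(c), s(c)), g(pair(s(c), s(c)), c)), e)))  →  s(pair(c, pair(g(pair(s(c), s(c)), c), e)))   [R3 at 1.2.1.2]
3. s(pair(c, pair(g(pair(s(c), s(c)), c), e)))  →  s(pair(c, pair(c, e)))   [R3 at 1.2.1]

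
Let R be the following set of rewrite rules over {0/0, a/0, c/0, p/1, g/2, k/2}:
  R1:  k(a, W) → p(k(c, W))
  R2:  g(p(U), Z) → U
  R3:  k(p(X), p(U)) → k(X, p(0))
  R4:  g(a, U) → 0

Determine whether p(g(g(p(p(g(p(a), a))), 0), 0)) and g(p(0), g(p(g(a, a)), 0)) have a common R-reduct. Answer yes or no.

Reduce t₁ = p(g(g(p(p(g(p(a), a))), 0), 0)):
1. p(g(g(p(p(g(p(a), a))), 0), 0))  →  p(g(p(g(p(a), a)), 0))   [R2 at 1.1]
2. p(g(p(g(p(a), a)), 0))  →  p(g(p(a), a))   [R2 at 1]
3. p(g(p(a), a))  →  p(a)   [R2 at 1]

Reduce t₂ = g(p(0), g(p(g(a, a)), 0)):
1. g(p(0), g(p(g(a, a)), 0))  →  0   [R2 at ε]

no — NF(t₁) = p(a), NF(t₂) = 0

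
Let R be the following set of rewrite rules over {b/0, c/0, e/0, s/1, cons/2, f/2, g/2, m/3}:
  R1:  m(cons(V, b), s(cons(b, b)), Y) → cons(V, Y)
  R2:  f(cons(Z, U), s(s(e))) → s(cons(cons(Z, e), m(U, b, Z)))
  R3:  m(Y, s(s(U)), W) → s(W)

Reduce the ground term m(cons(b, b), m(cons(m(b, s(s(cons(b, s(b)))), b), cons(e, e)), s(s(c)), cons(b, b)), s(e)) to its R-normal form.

cons(b, s(e))

1. m(cons(b, b), m(cons(m(b, s(s(cons(b, s(b)))), b), cons(e, e)), s(s(c)), cons(b, b)), s(e))  →  m(cons(b, b), s(cons(b, b)), s(e))   [R3 at 2]
2. m(cons(b, b), s(cons(b, b)), s(e))  →  cons(b, s(e))   [R1 at ε]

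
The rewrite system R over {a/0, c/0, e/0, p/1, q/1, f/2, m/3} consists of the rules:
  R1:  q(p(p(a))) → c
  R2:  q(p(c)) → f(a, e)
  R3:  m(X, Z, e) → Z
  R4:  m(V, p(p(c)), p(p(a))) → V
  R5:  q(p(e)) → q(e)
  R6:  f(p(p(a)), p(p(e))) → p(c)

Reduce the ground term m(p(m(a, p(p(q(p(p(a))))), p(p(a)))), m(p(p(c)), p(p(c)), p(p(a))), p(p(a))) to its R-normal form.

1. m(p(m(a, p(p(q(p(p(a))))), p(p(a)))), m(p(p(c)), p(p(c)), p(p(a))), p(p(a)))  →  m(p(m(a, p(p(c)), p(p(a)))), m(p(p(c)), p(p(c)), p(p(a))), p(p(a)))   [R1 at 1.1.2.1.1]
2. m(p(m(a, p(p(c)), p(p(a)))), m(p(p(c)), p(p(c)), p(p(a))), p(p(a)))  →  m(p(a), m(p(p(c)), p(p(c)), p(p(a))), p(p(a)))   [R4 at 1.1]
3. m(p(a), m(p(p(c)), p(p(c)), p(p(a))), p(p(a)))  →  m(p(a), p(p(c)), p(p(a)))   [R4 at 2]
4. m(p(a), p(p(c)), p(p(a)))  →  p(a)   [R4 at ε]

p(a)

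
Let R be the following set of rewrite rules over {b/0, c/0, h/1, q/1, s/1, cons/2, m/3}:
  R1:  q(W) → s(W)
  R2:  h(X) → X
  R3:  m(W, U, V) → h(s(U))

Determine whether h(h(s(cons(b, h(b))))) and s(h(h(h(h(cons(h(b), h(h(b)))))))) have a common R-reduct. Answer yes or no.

Reduce t₁ = h(h(s(cons(b, h(b))))):
1. h(h(s(cons(b, h(b)))))  →  h(s(cons(b, h(b))))   [R2 at ε]
2. h(s(cons(b, h(b))))  →  s(cons(b, h(b)))   [R2 at ε]
3. s(cons(b, h(b)))  →  s(cons(b, b))   [R2 at 1.2]

Reduce t₂ = s(h(h(h(h(cons(h(b), h(h(b)))))))):
1. s(h(h(h(h(cons(h(b), h(h(b))))))))  →  s(h(h(h(cons(h(b), h(h(b)))))))   [R2 at 1]
2. s(h(h(h(cons(h(b), h(h(b)))))))  →  s(h(h(cons(h(b), h(h(b))))))   [R2 at 1]
3. s(h(h(cons(h(b), h(h(b))))))  →  s(h(cons(h(b), h(h(b)))))   [R2 at 1]
4. s(h(cons(h(b), h(h(b)))))  →  s(cons(h(b), h(h(b))))   [R2 at 1]
5. s(cons(h(b), h(h(b))))  →  s(cons(b, h(h(b))))   [R2 at 1.1]
6. s(cons(b, h(h(b))))  →  s(cons(b, h(b)))   [R2 at 1.2]
7. s(cons(b, h(b)))  →  s(cons(b, b))   [R2 at 1.2]

yes — NF(t₁) = s(cons(b, b)), NF(t₂) = s(cons(b, b))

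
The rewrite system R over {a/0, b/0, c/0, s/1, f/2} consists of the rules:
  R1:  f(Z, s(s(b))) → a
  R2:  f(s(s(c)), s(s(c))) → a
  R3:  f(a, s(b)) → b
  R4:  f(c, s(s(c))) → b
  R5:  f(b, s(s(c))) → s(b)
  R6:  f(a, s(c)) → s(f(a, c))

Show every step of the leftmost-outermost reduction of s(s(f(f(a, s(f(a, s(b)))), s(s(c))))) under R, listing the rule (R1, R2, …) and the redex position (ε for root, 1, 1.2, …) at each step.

1. s(s(f(f(a, s(f(a, s(b)))), s(s(c)))))  →  s(s(f(f(a, s(b)), s(s(c)))))   [R3 at 1.1.1.2.1]
2. s(s(f(f(a, s(b)), s(s(c)))))  →  s(s(f(b, s(s(c)))))   [R3 at 1.1.1]
3. s(s(f(b, s(s(c)))))  →  s(s(s(b)))   [R5 at 1.1]

s(s(s(b)))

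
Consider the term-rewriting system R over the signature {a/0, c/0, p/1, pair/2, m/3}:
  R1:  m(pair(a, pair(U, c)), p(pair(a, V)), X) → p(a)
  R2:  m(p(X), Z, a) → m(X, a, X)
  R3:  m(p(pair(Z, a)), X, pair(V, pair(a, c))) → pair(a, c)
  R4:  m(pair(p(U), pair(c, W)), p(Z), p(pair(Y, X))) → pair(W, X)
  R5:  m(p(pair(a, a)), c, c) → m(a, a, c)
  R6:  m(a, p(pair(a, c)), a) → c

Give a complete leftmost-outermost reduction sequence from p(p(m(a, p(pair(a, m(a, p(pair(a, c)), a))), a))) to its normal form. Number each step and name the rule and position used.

p(p(c))

1. p(p(m(a, p(pair(a, m(a, p(pair(a, c)), a))), a)))  →  p(p(m(a, p(pair(a, c)), a)))   [R6 at 1.1.2.1.2]
2. p(p(m(a, p(pair(a, c)), a)))  →  p(p(c))   [R6 at 1.1]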